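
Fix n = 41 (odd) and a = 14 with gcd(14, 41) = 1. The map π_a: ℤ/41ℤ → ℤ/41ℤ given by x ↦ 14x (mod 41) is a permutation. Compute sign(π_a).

-1

Trace 38: π^k(38) = [38, 40, 27, 9, 3, 1, 14] for k=0..6.
π_14 has 6 disjoint cycles with lengths [8, 8, 8, 8, 8, 1] on {0,…,40}.
Σ(ℓ_i−1) = 41−6 = 35; sign = (−1)^35 = -1.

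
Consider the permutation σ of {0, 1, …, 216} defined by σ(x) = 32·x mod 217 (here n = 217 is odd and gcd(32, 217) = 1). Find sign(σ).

Start at x=1: 1 → 32 → 156 → 1 (one orbit).
93 cycles of lengths [3, 3, 3, 3, 3, 3, 3, 3, 3, 3, 3, 3, 3, 3, 3, 3, 3, 3, 3, 3, 3, 3, 3, 3, 3, 3, 3, 3, 3, 3, 3, 3, 3, 3, 3, 3, 3, 3, 3, 3, 3, 3, 3, 3, 3, 3, 3, 3, 3, 3, 3, 3, 3, 3, 3, 3, 3, 3, 3, 3, 3, 3, 1, 1, 1, 1, 1, 1, 1, 1, 1, 1, 1, 1, 1, 1, 1, 1, 1, 1, 1, 1, 1, 1, 1, 1, 1, 1, 1, 1, 1, 1, 1].
93 cycles on 217: each ℓ→(−1)^(ℓ−1), product (−1)^124 = +1.

+1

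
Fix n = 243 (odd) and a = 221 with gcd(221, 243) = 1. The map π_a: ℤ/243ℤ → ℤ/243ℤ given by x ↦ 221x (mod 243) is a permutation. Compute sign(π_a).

Trace 233: π^k(233) = [233, 220, 20, 46, 203, 151, 80] for k=0..6.
The orbit structure of x ↦ 221x mod 243: 6 orbits of sizes [162, 54, 18, 6, 2, 1].
With 6 cycles on 243 points, sign = (−1)^{243−6} = -1.

-1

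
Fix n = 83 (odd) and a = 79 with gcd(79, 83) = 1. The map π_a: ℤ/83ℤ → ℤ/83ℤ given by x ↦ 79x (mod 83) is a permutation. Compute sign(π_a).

-1

Start at x=62: 62 → 1 → 79 → 16 → 19 → 7 → 55 → … (one orbit).
Decompose π into cycles: lengths [82, 1] (2 cycles, including the fixed point 0).
83 − 2 = 81 transpositions; sign(π) = (−1)^81 = -1.
(79|83)_J = -1 (Zolotarev's lemma cross-check).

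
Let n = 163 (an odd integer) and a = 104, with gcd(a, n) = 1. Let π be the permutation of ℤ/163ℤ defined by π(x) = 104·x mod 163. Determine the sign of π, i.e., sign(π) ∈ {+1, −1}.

Start at x=104: 104 → 58 → 1 → 104 (one orbit).
π_104 has 55 disjoint cycles with lengths [3, 3, 3, 3, 3, 3, 3, 3, 3, 3, 3, 3, 3, 3, 3, 3, 3, 3, 3, 3, 3, 3, 3, 3, 3, 3, 3, 3, 3, 3, 3, 3, 3, 3, 3, 3, 3, 3, 3, 3, 3, 3, 3, 3, 3, 3, 3, 3, 3, 3, 3, 3, 3, 3, 1] on {0,…,162}.
sign(π) = (−1)^{n − #cycles} = (−1)^{163−55} = (−1)^108 = +1.

+1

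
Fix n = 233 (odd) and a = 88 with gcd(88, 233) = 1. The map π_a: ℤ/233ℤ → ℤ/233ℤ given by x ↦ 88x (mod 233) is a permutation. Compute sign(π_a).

-1

Start at x=58: 58 → 211 → 161 → 188 → 1 → 88 → 55 → … (one orbit).
π_88 has 2 disjoint cycles with lengths [232, 1] on {0,…,232}.
sign(π) = (−1)^{n − #cycles} = (−1)^{233−2} = (−1)^231 = -1.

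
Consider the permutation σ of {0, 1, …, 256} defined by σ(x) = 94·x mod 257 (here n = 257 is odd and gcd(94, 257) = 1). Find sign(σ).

Trace 104: π^k(104) = [104, 10, 169, 209, 114, 179, 121] for k=0..6.
π_94 has 2 disjoint cycles with lengths [256, 1] on {0,…,256}.
Σ(ℓ_i−1) = 257−2 = 255; sign = (−1)^255 = -1.

-1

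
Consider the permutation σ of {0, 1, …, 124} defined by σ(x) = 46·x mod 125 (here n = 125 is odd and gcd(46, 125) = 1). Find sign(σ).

Orbit of 11 under x↦46x: [11, 6, 26, 71, 16, 111, 106]… (length divides ord_125(46)).
Cycle type of π: 25×4 + 5×4 + 1×5; total 13 cycles.
With 13 cycles on 125 points, sign = (−1)^{125−13} = +1.
Zolotarev: (46|125) = +1, matching the cycle-count sign.

+1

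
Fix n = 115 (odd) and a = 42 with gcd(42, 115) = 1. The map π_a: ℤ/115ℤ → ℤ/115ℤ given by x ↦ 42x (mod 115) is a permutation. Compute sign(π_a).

+1

Start at x=54: 54 → 83 → 36 → 17 → 24 → 88 → 16 → … (one orbit).
Cycle type of π: 44×2 + 22 + 4 + 1; total 5 cycles.
sign(π) = (−1)^{n − #cycles} = (−1)^{115−5} = (−1)^110 = +1.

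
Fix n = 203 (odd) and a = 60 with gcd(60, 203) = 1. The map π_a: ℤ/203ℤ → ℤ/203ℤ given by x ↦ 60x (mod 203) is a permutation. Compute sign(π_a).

Trace 135: π^k(135) = [135, 183, 18, 65, 43, 144, 114] for k=0..6.
Decompose π into cycles: lengths [84, 84, 28, 3, 3, 1] (6 cycles, including the fixed point 0).
With 6 cycles on 203 points, sign = (−1)^{203−6} = -1.

-1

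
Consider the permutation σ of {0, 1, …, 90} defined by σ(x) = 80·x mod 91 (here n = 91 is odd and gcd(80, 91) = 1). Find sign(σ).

Start at x=88: 88 → 33 → 1 → 80 → 30 → 34 → 81 → … (one orbit).
9 cycles of lengths [12, 12, 12, 12, 12, 12, 12, 6, 1].
Σ(ℓ_i−1) = 91−9 = 82; sign = (−1)^82 = +1.
Zolotarev: (80|91) = +1, matching the cycle-count sign.

+1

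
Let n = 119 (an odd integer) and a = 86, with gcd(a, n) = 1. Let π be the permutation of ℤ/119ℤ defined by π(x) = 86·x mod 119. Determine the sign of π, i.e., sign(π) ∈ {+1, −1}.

Trace 18: π^k(18) = [18, 1, 86] for k=0..2.
51 cycles of lengths [3, 3, 3, 3, 3, 3, 3, 3, 3, 3, 3, 3, 3, 3, 3, 3, 3, 3, 3, 3, 3, 3, 3, 3, 3, 3, 3, 3, 3, 3, 3, 3, 3, 3, 1, 1, 1, 1, 1, 1, 1, 1, 1, 1, 1, 1, 1, 1, 1, 1, 1].
With 51 cycles on 119 points, sign = (−1)^{119−51} = +1.
The Jacobi symbol (86|119) = +1 (Zolotarev) agrees.

+1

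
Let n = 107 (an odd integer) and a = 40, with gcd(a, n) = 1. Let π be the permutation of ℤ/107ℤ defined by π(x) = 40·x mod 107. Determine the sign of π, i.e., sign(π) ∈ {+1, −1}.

Trace 92: π^k(92) = [92, 42, 75, 4, 53, 87, 56] for k=0..6.
3 cycles of lengths [53, 53, 1].
With 3 cycles on 107 points, sign = (−1)^{107−3} = +1.
Check: (40/107) = +1 by Zolotarev.

+1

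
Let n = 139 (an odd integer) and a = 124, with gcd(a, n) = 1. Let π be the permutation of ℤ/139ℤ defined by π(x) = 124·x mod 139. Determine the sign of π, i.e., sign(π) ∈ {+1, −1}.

+1

Trace 64: π^k(64) = [64, 13, 83, 6, 49, 99, 44] for k=0..6.
Cycle type of π: 69×2 + 1; total 3 cycles.
n − c = 139 − 3 = 136; sign = (−1)^136 = +1.
The Jacobi symbol (124|139) = +1 (Zolotarev) agrees.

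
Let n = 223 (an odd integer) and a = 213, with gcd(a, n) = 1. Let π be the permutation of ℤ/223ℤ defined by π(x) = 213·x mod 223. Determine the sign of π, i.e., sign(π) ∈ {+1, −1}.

+1

Trace 19: π^k(19) = [19, 33, 116, 178, 4, 183, 177] for k=0..6.
Cycle type of π: 111×2 + 1; total 3 cycles.
223 − 3 = 220 transpositions; sign(π) = (−1)^220 = +1.
(213|223)_J = +1 (Zolotarev's lemma cross-check).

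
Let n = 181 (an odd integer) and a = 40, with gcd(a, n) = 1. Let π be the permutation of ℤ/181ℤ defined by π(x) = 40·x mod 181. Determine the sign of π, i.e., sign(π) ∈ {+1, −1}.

Orbit of 35 under x↦40x: [35, 133, 71, 125, 113, 176, 162]… (length divides ord_181(40)).
4 cycles of lengths [60, 60, 60, 1].
sign(π) = (−1)^{n − #cycles} = (−1)^{181−4} = (−1)^177 = -1.
Zolotarev: (40|181) = -1, matching the cycle-count sign.

-1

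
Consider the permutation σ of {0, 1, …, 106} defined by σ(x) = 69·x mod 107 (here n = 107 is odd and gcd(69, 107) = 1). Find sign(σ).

+1

Orbit of 34 under x↦69x: [34, 99, 90, 4, 62, 105, 76]… (length divides ord_107(69)).
Decompose π into cycles: lengths [53, 53, 1] (3 cycles, including the fixed point 0).
Σ(ℓ_i−1) = 107−3 = 104; sign = (−1)^104 = +1.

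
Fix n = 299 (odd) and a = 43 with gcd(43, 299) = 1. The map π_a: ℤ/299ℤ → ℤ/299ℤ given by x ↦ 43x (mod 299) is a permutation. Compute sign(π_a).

Trace 56: π^k(56) = [56, 16, 90, 282, 166, 261, 160] for k=0..6.
8 cycles of lengths [66, 66, 66, 66, 22, 6, 6, 1].
8 cycles on 299: each ℓ→(−1)^(ℓ−1), product (−1)^291 = -1.
Via Zolotarev, sign(π_{43}) = (43|299) = -1.

-1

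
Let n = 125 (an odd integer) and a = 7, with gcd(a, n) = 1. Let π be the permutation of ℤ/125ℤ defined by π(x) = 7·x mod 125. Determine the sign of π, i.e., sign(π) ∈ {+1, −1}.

Orbit of 107 under x↦7x: [107, 124, 118, 76, 32, 99, 68]… (length divides ord_125(7)).
The orbit structure of x ↦ 7x mod 125: 12 orbits of sizes [20, 20, 20, 20, 20, 4, 4, 4, 4, 4, 4, 1].
With 12 cycles on 125 points, sign = (−1)^{125−12} = -1.

-1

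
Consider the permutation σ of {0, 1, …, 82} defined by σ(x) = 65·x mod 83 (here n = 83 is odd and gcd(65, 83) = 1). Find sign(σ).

+1

Trace 11: π^k(11) = [11, 51, 78, 7, 40, 27, 12] for k=0..6.
Decompose π into cycles: lengths [41, 41, 1] (3 cycles, including the fixed point 0).
n − c = 83 − 3 = 80; sign = (−1)^80 = +1.
The Jacobi symbol (65|83) = +1 (Zolotarev) agrees.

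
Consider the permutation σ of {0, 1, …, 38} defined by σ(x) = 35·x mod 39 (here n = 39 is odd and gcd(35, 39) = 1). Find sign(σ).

Trace 35: π^k(35) = [35, 16, 14, 22, 29, 1] for k=0..5.
The orbit structure of x ↦ 35x mod 39: 10 orbits of sizes [6, 6, 6, 6, 3, 3, 3, 3, 2, 1].
n − c = 39 − 10 = 29; sign = (−1)^29 = -1.

-1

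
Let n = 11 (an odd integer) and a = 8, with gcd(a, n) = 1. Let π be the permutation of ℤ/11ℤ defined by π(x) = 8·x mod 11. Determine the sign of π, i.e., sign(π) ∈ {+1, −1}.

-1

Start at x=7: 7 → 1 → 8 → 9 → 6 → 4 → 10 → … (one orbit).
The orbit structure of x ↦ 8x mod 11: 2 orbits of sizes [10, 1].
With 2 cycles on 11 points, sign = (−1)^{11−2} = -1.
The Jacobi symbol (8|11) = -1 (Zolotarev) agrees.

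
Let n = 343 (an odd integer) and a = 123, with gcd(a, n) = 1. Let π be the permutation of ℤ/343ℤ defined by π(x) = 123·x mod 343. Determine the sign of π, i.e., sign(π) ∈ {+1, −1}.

Trace 331: π^k(331) = [331, 239, 242, 268, 36, 312, 303] for k=0..6.
7 cycles of lengths [147, 147, 21, 21, 3, 3, 1].
343 − 7 = 336 transpositions; sign(π) = (−1)^336 = +1.

+1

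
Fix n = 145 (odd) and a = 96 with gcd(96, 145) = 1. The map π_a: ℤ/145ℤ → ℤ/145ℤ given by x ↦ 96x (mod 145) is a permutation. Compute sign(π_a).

+1

Start at x=121: 121 → 16 → 86 → 136 → 6 → 141 → 51 → … (one orbit).
Cycle type of π: 14×10 + 1×5; total 15 cycles.
sign(π) = (−1)^{n − #cycles} = (−1)^{145−15} = (−1)^130 = +1.
Check: (96/145) = +1 by Zolotarev.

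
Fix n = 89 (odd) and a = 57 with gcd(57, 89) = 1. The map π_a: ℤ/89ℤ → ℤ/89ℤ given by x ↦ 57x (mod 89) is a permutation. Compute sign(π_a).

Trace 1: π^k(1) = [1, 57, 45, 73, 67, 81, 78] for k=0..6.
Cycle type of π: 22×4 + 1; total 5 cycles.
n − c = 89 − 5 = 84; sign = (−1)^84 = +1.

+1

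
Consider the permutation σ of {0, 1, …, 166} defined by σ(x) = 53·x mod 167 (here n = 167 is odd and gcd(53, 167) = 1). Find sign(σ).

Start at x=132: 132 → 149 → 48 → 39 → 63 → 166 → 114 → … (one orbit).
2 cycles of lengths [166, 1].
2 cycles on 167: each ℓ→(−1)^(ℓ−1), product (−1)^165 = -1.

-1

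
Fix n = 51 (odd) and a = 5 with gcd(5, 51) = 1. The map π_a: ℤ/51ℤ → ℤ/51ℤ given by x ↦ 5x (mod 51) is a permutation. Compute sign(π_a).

Start at x=11: 11 → 4 → 20 → 49 → 41 → 1 → 5 → … (one orbit).
Cycle type of π: 16×3 + 2 + 1; total 5 cycles.
5 cycles on 51: each ℓ→(−1)^(ℓ−1), product (−1)^46 = +1.

+1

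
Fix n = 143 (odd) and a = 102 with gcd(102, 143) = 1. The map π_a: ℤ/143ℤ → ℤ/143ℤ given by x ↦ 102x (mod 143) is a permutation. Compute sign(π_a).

-1

Orbit of 34 under x↦102x: [34, 36, 97, 27, 37, 56, 135]… (length divides ord_143(102)).
Decompose π into cycles: lengths [60, 60, 12, 5, 5, 1] (6 cycles, including the fixed point 0).
With 6 cycles on 143 points, sign = (−1)^{143−6} = -1.
Check: (102/143) = -1 by Zolotarev.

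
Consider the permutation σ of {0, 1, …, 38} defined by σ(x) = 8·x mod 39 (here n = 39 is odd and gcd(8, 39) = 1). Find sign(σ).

+1

Start at x=5: 5 → 1 → 8 → 25 → 5 (one orbit).
Decompose π into cycles: lengths [4, 4, 4, 4, 4, 4, 4, 4, 4, 2, 1] (11 cycles, including the fixed point 0).
n − c = 39 − 11 = 28; sign = (−1)^28 = +1.
The Jacobi symbol (8|39) = +1 (Zolotarev) agrees.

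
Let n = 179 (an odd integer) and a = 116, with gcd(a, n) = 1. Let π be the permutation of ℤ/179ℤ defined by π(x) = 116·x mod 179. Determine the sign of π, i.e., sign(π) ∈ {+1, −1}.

Orbit of 139 under x↦116x: [139, 14, 13, 76, 45, 29, 142]… (length divides ord_179(116)).
Decompose π into cycles: lengths [89, 89, 1] (3 cycles, including the fixed point 0).
n − c = 179 − 3 = 176; sign = (−1)^176 = +1.
Check: (116/179) = +1 by Zolotarev.

+1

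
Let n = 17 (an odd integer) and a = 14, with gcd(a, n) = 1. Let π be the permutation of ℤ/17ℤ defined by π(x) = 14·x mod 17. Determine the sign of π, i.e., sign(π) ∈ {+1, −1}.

-1

Start at x=14: 14 → 9 → 7 → 13 → 12 → 15 → 6 → … (one orbit).
2 cycles of lengths [16, 1].
n − c = 17 − 2 = 15; sign = (−1)^15 = -1.
Check: (14/17) = -1 by Zolotarev.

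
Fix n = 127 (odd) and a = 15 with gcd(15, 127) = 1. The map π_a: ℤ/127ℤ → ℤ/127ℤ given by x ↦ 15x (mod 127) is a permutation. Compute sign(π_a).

Trace 35: π^k(35) = [35, 17, 1, 15, 98, 73, 79] for k=0..6.
π_15 has 3 disjoint cycles with lengths [63, 63, 1] on {0,…,126}.
With 3 cycles on 127 points, sign = (−1)^{127−3} = +1.

+1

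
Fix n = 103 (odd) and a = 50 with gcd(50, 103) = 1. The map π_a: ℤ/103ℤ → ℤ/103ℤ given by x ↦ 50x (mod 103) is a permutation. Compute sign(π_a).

+1

Orbit of 52 under x↦50x: [52, 25, 14, 82, 83, 30, 58]… (length divides ord_103(50)).
3 cycles of lengths [51, 51, 1].
n − c = 103 − 3 = 100; sign = (−1)^100 = +1.
Check: (50/103) = +1 by Zolotarev.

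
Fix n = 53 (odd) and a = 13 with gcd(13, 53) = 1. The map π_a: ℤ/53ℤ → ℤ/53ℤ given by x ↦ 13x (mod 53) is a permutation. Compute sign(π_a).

+1

Start at x=46: 46 → 15 → 36 → 44 → 42 → 16 → 49 → … (one orbit).
Decompose π into cycles: lengths [13, 13, 13, 13, 1] (5 cycles, including the fixed point 0).
With 5 cycles on 53 points, sign = (−1)^{53−5} = +1.
Zolotarev: (13|53) = +1, matching the cycle-count sign.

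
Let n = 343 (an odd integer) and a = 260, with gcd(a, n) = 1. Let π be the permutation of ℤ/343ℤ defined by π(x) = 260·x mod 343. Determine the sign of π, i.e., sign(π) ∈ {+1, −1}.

+1

Trace 134: π^k(134) = [134, 197, 113, 225, 190, 8, 22] for k=0..6.
19 cycles of lengths [49, 49, 49, 49, 49, 49, 7, 7, 7, 7, 7, 7, 1, 1, 1, 1, 1, 1, 1].
With 19 cycles on 343 points, sign = (−1)^{343−19} = +1.
The Jacobi symbol (260|343) = +1 (Zolotarev) agrees.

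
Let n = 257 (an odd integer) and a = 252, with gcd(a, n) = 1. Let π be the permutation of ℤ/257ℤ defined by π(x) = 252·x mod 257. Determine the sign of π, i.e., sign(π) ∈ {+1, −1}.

-1

Trace 105: π^k(105) = [105, 246, 55, 239, 90, 64, 194] for k=0..6.
Decompose π into cycles: lengths [256, 1] (2 cycles, including the fixed point 0).
sign(π) = (−1)^{n − #cycles} = (−1)^{257−2} = (−1)^255 = -1.
Check: (252/257) = -1 by Zolotarev.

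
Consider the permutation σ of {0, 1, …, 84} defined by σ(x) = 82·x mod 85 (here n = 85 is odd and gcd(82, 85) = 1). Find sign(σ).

+1

Orbit of 82 under x↦82x: [82, 9, 58, 81, 12, 49, 23]… (length divides ord_85(82)).
The orbit structure of x ↦ 82x mod 85: 7 orbits of sizes [16, 16, 16, 16, 16, 4, 1].
Σ(ℓ_i−1) = 85−7 = 78; sign = (−1)^78 = +1.
(82|85)_J = +1 (Zolotarev's lemma cross-check).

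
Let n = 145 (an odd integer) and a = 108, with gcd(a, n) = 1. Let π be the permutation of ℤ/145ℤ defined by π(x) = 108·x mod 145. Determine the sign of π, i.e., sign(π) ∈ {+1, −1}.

Start at x=97: 97 → 36 → 118 → 129 → 12 → 136 → 43 → … (one orbit).
7 cycles of lengths [28, 28, 28, 28, 28, 4, 1].
n − c = 145 − 7 = 138; sign = (−1)^138 = +1.
Zolotarev: (108|145) = +1, matching the cycle-count sign.

+1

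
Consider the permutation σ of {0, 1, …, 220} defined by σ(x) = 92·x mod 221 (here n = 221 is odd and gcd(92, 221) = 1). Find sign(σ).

-1

Orbit of 40 under x↦92x: [40, 144, 209, 1, 92, 66, 105]… (length divides ord_221(92)).
π_92 has 26 disjoint cycles with lengths [16, 16, 16, 16, 16, 16, 16, 16, 16, 16, 16, 16, 16, 1, 1, 1, 1, 1, 1, 1, 1, 1, 1, 1, 1, 1] on {0,…,220}.
26 cycles on 221: each ℓ→(−1)^(ℓ−1), product (−1)^195 = -1.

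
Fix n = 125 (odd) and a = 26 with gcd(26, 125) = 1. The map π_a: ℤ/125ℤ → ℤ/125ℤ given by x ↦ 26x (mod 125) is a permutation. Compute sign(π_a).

Orbit of 76 under x↦26x: [76, 101, 1, 26, 51]… (length divides ord_125(26)).
π_26 has 45 disjoint cycles with lengths [5, 5, 5, 5, 5, 5, 5, 5, 5, 5, 5, 5, 5, 5, 5, 5, 5, 5, 5, 5, 1, 1, 1, 1, 1, 1, 1, 1, 1, 1, 1, 1, 1, 1, 1, 1, 1, 1, 1, 1, 1, 1, 1, 1, 1] on {0,…,124}.
With 45 cycles on 125 points, sign = (−1)^{125−45} = +1.

+1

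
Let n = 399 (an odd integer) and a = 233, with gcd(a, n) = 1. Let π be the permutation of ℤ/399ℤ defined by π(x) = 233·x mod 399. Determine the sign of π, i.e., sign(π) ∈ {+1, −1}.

Trace 233: π^k(233) = [233, 25, 239, 226, 389, 64, 149] for k=0..6.
Cycle lengths of π_233 on ℤ/399ℤ: [18, 18, 18, 18, 18, 18, 18, 18, 18, 18, 18, 18, 18, 18, 9, 9, 9, 9, 9, 9, 9, 9, 9, 9, 9, 9, 9, 9, 6, 6, 3, 3, 2, 1]; 34 cycles in total.
34 cycles on 399: each ℓ→(−1)^(ℓ−1), product (−1)^365 = -1.

-1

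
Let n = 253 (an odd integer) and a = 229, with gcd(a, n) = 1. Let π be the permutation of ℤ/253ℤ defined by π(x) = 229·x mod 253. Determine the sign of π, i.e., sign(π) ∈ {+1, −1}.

-1

Orbit of 114 under x↦229x: [114, 47, 137, 1, 229, 70, 91]… (length divides ord_253(229)).
Decompose π into cycles: lengths [10, 10, 10, 10, 10, 10, 10, 10, 10, 10, 10, 10, 10, 10, 10, 10, 10, 10, 10, 10, 10, 10, 5, 5, 2, 2, 2, 2, 2, 2, 2, 2, 2, 2, 2, 1] (36 cycles, including the fixed point 0).
Σ(ℓ_i−1) = 253−36 = 217; sign = (−1)^217 = -1.
Zolotarev: (229|253) = -1, matching the cycle-count sign.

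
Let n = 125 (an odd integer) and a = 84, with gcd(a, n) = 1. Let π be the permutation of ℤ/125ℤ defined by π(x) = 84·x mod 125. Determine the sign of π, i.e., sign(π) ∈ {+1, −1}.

Trace 99: π^k(99) = [99, 66, 44, 71, 89, 101, 109] for k=0..6.
Cycle lengths of π_84 on ℤ/125ℤ: [50, 50, 10, 10, 2, 2, 1]; 7 cycles in total.
7 cycles on 125: each ℓ→(−1)^(ℓ−1), product (−1)^118 = +1.
(84|125)_J = +1 (Zolotarev's lemma cross-check).

+1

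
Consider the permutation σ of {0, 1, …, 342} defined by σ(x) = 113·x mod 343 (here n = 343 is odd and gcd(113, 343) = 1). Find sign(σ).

Start at x=78: 78 → 239 → 253 → 120 → 183 → 99 → 211 → … (one orbit).
Decompose π into cycles: lengths [49, 49, 49, 49, 49, 49, 7, 7, 7, 7, 7, 7, 1, 1, 1, 1, 1, 1, 1] (19 cycles, including the fixed point 0).
343 − 19 = 324 transpositions; sign(π) = (−1)^324 = +1.
Via Zolotarev, sign(π_{113}) = (113|343) = +1.

+1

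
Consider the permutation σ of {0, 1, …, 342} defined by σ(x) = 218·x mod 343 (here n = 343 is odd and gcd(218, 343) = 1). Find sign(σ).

Orbit of 78 under x↦218x: [78, 197, 71, 43, 113, 281, 204]… (length divides ord_343(218)).
Cycle type of π: 49×6 + 7×6 + 1×7; total 19 cycles.
With 19 cycles on 343 points, sign = (−1)^{343−19} = +1.

+1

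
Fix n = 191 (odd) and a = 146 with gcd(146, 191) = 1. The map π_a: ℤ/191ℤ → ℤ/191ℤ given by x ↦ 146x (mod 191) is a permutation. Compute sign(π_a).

-1

Orbit of 25 under x↦146x: [25, 21, 10, 123, 4, 11, 78]… (length divides ord_191(146)).
π_146 has 2 disjoint cycles with lengths [190, 1] on {0,…,190}.
191 − 2 = 189 transpositions; sign(π) = (−1)^189 = -1.
The Jacobi symbol (146|191) = -1 (Zolotarev) agrees.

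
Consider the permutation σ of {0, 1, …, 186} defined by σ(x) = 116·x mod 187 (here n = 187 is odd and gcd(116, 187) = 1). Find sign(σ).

+1

Start at x=70: 70 → 79 → 1 → 116 → 179 → 7 → 64 → … (one orbit).
The orbit structure of x ↦ 116x mod 187: 5 orbits of sizes [80, 80, 16, 10, 1].
187 − 5 = 182 transpositions; sign(π) = (−1)^182 = +1.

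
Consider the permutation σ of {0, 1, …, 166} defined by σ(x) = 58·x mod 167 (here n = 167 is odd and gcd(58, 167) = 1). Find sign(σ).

+1

Start at x=42: 42 → 98 → 6 → 14 → 144 → 2 → 116 → … (one orbit).
Decompose π into cycles: lengths [83, 83, 1] (3 cycles, including the fixed point 0).
With 3 cycles on 167 points, sign = (−1)^{167−3} = +1.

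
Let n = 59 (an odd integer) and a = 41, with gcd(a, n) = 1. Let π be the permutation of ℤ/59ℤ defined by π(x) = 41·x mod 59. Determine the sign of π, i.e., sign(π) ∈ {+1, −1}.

Orbit of 19 under x↦41x: [19, 12, 20, 53, 49, 3, 5]… (length divides ord_59(41)).
Cycle type of π: 29×2 + 1; total 3 cycles.
Σ(ℓ_i−1) = 59−3 = 56; sign = (−1)^56 = +1.
Zolotarev: (41|59) = +1, matching the cycle-count sign.

+1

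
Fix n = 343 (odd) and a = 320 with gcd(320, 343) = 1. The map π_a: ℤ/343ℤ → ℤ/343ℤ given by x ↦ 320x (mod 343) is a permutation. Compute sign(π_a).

Orbit of 75 under x↦320x: [75, 333, 230, 198, 248, 127, 166]… (length divides ord_343(320)).
Cycle lengths of π_320 on ℤ/343ℤ: [294, 42, 6, 1]; 4 cycles in total.
343 − 4 = 339 transpositions; sign(π) = (−1)^339 = -1.

-1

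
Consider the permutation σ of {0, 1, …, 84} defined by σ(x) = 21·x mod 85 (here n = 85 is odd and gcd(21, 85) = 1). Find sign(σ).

+1

Orbit of 21 under x↦21x: [21, 16, 81, 1]… (length divides ord_85(21)).
π_21 has 25 disjoint cycles with lengths [4, 4, 4, 4, 4, 4, 4, 4, 4, 4, 4, 4, 4, 4, 4, 4, 4, 4, 4, 4, 1, 1, 1, 1, 1] on {0,…,84}.
Σ(ℓ_i−1) = 85−25 = 60; sign = (−1)^60 = +1.
The Jacobi symbol (21|85) = +1 (Zolotarev) agrees.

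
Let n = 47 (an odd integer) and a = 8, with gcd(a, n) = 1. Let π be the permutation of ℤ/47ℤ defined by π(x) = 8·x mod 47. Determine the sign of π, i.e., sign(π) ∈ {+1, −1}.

Trace 9: π^k(9) = [9, 25, 12, 2, 16, 34, 37] for k=0..6.
Cycle lengths of π_8 on ℤ/47ℤ: [23, 23, 1]; 3 cycles in total.
Σ(ℓ_i−1) = 47−3 = 44; sign = (−1)^44 = +1.

+1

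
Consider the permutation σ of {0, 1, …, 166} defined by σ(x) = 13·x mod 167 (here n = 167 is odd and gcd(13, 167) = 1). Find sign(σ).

-1

Orbit of 150 under x↦13x: [150, 113, 133, 59, 99, 118, 31]… (length divides ord_167(13)).
Decompose π into cycles: lengths [166, 1] (2 cycles, including the fixed point 0).
sign(π) = (−1)^{n − #cycles} = (−1)^{167−2} = (−1)^165 = -1.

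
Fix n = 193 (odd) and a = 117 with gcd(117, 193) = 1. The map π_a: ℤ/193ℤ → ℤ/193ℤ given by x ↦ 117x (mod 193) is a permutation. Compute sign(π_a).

-1

Start at x=89: 89 → 184 → 105 → 126 → 74 → 166 → 122 → … (one orbit).
π_117 has 4 disjoint cycles with lengths [64, 64, 64, 1] on {0,…,192}.
With 4 cycles on 193 points, sign = (−1)^{193−4} = -1.
(117|193)_J = -1 (Zolotarev's lemma cross-check).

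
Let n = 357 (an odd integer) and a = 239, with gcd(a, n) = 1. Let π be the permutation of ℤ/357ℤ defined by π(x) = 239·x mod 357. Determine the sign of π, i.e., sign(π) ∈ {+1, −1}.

Start at x=1: 1 → 239 → 1 (one orbit).
π_239 has 238 disjoint cycles with lengths [2, 2, 2, 2, 2, 2, 2, 2, 2, 2, 2, 2, 2, 2, 2, 2, 2, 2, 2, 2, 2, 2, 2, 2, 2, 2, 2, 2, 2, 2, 2, 2, 2, 2, 2, 2, 2, 2, 2, 2, 2, 2, 2, 2, 2, 2, 2, 2, 2, 2, 2, 2, 2, 2, 2, 2, 2, 2, 2, 2, 2, 2, 2, 2, 2, 2, 2, 2, 2, 2, 2, 2, 2, 2, 2, 2, 2, 2, 2, 2, 2, 2, 2, 2, 2, 2, 2, 2, 2, 2, 2, 2, 2, 2, 2, 2, 2, 2, 2, 2, 2, 2, 2, 2, 2, 2, 2, 2, 2, 2, 2, 2, 2, 2, 2, 2, 2, 2, 2, 1, 1, 1, 1, 1, 1, 1, 1, 1, 1, 1, 1, 1, 1, 1, 1, 1, 1, 1, 1, 1, 1, 1, 1, 1, 1, 1, 1, 1, 1, 1, 1, 1, 1, 1, 1, 1, 1, 1, 1, 1, 1, 1, 1, 1, 1, 1, 1, 1, 1, 1, 1, 1, 1, 1, 1, 1, 1, 1, 1, 1, 1, 1, 1, 1, 1, 1, 1, 1, 1, 1, 1, 1, 1, 1, 1, 1, 1, 1, 1, 1, 1, 1, 1, 1, 1, 1, 1, 1, 1, 1, 1, 1, 1, 1, 1, 1, 1, 1, 1, 1, 1, 1, 1, 1, 1, 1, 1, 1, 1, 1, 1, 1, 1, 1, 1, 1, 1, 1] on {0,…,356}.
With 238 cycles on 357 points, sign = (−1)^{357−238} = -1.
Via Zolotarev, sign(π_{239}) = (239|357) = -1.

-1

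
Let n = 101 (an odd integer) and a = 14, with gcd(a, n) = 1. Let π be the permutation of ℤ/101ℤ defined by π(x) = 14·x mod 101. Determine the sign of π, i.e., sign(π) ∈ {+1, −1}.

+1

Trace 100: π^k(100) = [100, 87, 6, 84, 65, 1, 14] for k=0..6.
11 cycles of lengths [10, 10, 10, 10, 10, 10, 10, 10, 10, 10, 1].
11 cycles on 101: each ℓ→(−1)^(ℓ−1), product (−1)^90 = +1.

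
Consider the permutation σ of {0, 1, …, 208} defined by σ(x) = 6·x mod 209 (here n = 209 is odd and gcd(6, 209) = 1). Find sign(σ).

-1

Trace 63: π^k(63) = [63, 169, 178, 23, 138, 201, 161] for k=0..6.
Decompose π into cycles: lengths [90, 90, 10, 9, 9, 1] (6 cycles, including the fixed point 0).
6 cycles on 209: each ℓ→(−1)^(ℓ−1), product (−1)^203 = -1.
Via Zolotarev, sign(π_{6}) = (6|209) = -1.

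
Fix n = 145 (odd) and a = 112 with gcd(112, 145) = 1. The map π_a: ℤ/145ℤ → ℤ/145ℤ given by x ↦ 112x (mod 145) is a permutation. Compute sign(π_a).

Trace 24: π^k(24) = [24, 78, 36, 117, 54, 103, 81] for k=0..6.
π_112 has 10 disjoint cycles with lengths [28, 28, 28, 28, 7, 7, 7, 7, 4, 1] on {0,…,144}.
145 − 10 = 135 transpositions; sign(π) = (−1)^135 = -1.
The Jacobi symbol (112|145) = -1 (Zolotarev) agrees.

-1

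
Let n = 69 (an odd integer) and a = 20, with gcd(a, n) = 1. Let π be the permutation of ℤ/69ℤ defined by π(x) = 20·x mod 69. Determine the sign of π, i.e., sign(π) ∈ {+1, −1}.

Start at x=55: 55 → 65 → 58 → 56 → 16 → 44 → 52 → … (one orbit).
Cycle lengths of π_20 on ℤ/69ℤ: [22, 22, 22, 2, 1]; 5 cycles in total.
With 5 cycles on 69 points, sign = (−1)^{69−5} = +1.
The Jacobi symbol (20|69) = +1 (Zolotarev) agrees.

+1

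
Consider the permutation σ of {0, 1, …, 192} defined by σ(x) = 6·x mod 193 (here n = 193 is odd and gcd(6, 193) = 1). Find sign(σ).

Trace 3: π^k(3) = [3, 18, 108, 69, 28, 168, 43] for k=0..6.
π_6 has 3 disjoint cycles with lengths [96, 96, 1] on {0,…,192}.
3 cycles on 193: each ℓ→(−1)^(ℓ−1), product (−1)^190 = +1.
(6|193)_J = +1 (Zolotarev's lemma cross-check).

+1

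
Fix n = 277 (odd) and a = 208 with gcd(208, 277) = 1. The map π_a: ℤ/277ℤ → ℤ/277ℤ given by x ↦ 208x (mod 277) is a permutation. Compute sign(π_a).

+1

Start at x=84: 84 → 21 → 213 → 261 → 273 → 276 → 69 → … (one orbit).
Decompose π into cycles: lengths [46, 46, 46, 46, 46, 46, 1] (7 cycles, including the fixed point 0).
Σ(ℓ_i−1) = 277−7 = 270; sign = (−1)^270 = +1.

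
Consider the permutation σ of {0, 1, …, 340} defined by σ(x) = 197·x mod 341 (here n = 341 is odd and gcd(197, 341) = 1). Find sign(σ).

+1

Orbit of 340 under x↦197x: [340, 144, 65, 188, 208, 56, 120]… (length divides ord_341(197)).
17 cycles of lengths [30, 30, 30, 30, 30, 30, 30, 30, 30, 30, 30, 2, 2, 2, 2, 2, 1].
With 17 cycles on 341 points, sign = (−1)^{341−17} = +1.
Zolotarev: (197|341) = +1, matching the cycle-count sign.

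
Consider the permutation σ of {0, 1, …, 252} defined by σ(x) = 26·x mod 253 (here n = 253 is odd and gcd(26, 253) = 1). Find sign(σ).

+1

Orbit of 144 under x↦26x: [144, 202, 192, 185, 3, 78, 4]… (length divides ord_253(26)).
Cycle type of π: 55×4 + 11×2 + 5×2 + 1; total 9 cycles.
253 − 9 = 244 transpositions; sign(π) = (−1)^244 = +1.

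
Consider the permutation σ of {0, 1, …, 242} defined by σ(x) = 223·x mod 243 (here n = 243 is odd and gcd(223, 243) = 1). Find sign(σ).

Start at x=172: 172 → 205 → 31 → 109 → 7 → 103 → 127 → … (one orbit).
The orbit structure of x ↦ 223x mod 243: 11 orbits of sizes [81, 81, 27, 27, 9, 9, 3, 3, 1, 1, 1].
n − c = 243 − 11 = 232; sign = (−1)^232 = +1.
The Jacobi symbol (223|243) = +1 (Zolotarev) agrees.

+1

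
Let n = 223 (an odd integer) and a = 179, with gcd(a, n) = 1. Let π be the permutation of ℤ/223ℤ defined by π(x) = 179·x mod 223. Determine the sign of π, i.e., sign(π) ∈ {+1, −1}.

Start at x=58: 58 → 124 → 119 → 116 → 25 → 15 → 9 → … (one orbit).
Cycle type of π: 111×2 + 1; total 3 cycles.
With 3 cycles on 223 points, sign = (−1)^{223−3} = +1.
Via Zolotarev, sign(π_{179}) = (179|223) = +1.

+1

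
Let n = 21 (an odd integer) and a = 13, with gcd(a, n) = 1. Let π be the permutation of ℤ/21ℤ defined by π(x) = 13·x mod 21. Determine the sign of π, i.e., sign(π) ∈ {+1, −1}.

-1

Trace 1: π^k(1) = [1, 13] for k=0..1.
12 cycles of lengths [2, 2, 2, 2, 2, 2, 2, 2, 2, 1, 1, 1].
21 − 12 = 9 transpositions; sign(π) = (−1)^9 = -1.
(13|21)_J = -1 (Zolotarev's lemma cross-check).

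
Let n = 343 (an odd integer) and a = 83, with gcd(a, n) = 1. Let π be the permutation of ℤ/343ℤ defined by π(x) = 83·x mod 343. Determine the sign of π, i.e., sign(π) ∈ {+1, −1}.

Start at x=211: 211 → 20 → 288 → 237 → 120 → 13 → 50 → … (one orbit).
Cycle lengths of π_83 on ℤ/343ℤ: [98, 98, 98, 14, 14, 14, 2, 2, 2, 1]; 10 cycles in total.
Σ(ℓ_i−1) = 343−10 = 333; sign = (−1)^333 = -1.
Check: (83/343) = -1 by Zolotarev.

-1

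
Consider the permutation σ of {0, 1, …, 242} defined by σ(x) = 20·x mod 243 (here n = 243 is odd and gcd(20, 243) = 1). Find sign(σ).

Trace 241: π^k(241) = [241, 203, 172, 38, 31, 134, 7] for k=0..6.
Decompose π into cycles: lengths [162, 54, 18, 6, 2, 1] (6 cycles, including the fixed point 0).
6 cycles on 243: each ℓ→(−1)^(ℓ−1), product (−1)^237 = -1.
Via Zolotarev, sign(π_{20}) = (20|243) = -1.

-1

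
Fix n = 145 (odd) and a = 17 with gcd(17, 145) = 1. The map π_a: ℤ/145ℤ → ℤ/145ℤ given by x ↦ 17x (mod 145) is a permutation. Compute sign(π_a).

+1

Orbit of 1 under x↦17x: [1, 17, 144, 128]… (length divides ord_145(17)).
Cycle lengths of π_17 on ℤ/145ℤ: [4, 4, 4, 4, 4, 4, 4, 4, 4, 4, 4, 4, 4, 4, 4, 4, 4, 4, 4, 4, 4, 4, 4, 4, 4, 4, 4, 4, 4, 4, 4, 4, 4, 4, 4, 4, 1]; 37 cycles in total.
sign(π) = (−1)^{n − #cycles} = (−1)^{145−37} = (−1)^108 = +1.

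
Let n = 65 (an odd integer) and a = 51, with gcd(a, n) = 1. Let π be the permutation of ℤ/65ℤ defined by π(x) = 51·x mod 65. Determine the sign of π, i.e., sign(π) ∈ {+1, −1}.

Orbit of 51 under x↦51x: [51, 1]… (length divides ord_65(51)).
The orbit structure of x ↦ 51x mod 65: 35 orbits of sizes [2, 2, 2, 2, 2, 2, 2, 2, 2, 2, 2, 2, 2, 2, 2, 2, 2, 2, 2, 2, 2, 2, 2, 2, 2, 2, 2, 2, 2, 2, 1, 1, 1, 1, 1].
Σ(ℓ_i−1) = 65−35 = 30; sign = (−1)^30 = +1.
Check: (51/65) = +1 by Zolotarev.

+1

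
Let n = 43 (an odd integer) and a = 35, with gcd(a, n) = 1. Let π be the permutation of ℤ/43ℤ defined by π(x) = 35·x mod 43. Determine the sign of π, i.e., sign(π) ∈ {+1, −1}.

+1

Trace 11: π^k(11) = [11, 41, 16, 1, 35, 21, 4] for k=0..6.
The orbit structure of x ↦ 35x mod 43: 7 orbits of sizes [7, 7, 7, 7, 7, 7, 1].
43 − 7 = 36 transpositions; sign(π) = (−1)^36 = +1.
Via Zolotarev, sign(π_{35}) = (35|43) = +1.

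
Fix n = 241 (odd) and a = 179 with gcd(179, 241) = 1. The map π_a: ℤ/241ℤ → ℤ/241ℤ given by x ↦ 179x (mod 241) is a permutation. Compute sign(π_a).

Orbit of 13 under x↦179x: [13, 158, 85, 32, 185, 98, 190]… (length divides ord_241(179)).
Decompose π into cycles: lengths [240, 1] (2 cycles, including the fixed point 0).
With 2 cycles on 241 points, sign = (−1)^{241−2} = -1.

-1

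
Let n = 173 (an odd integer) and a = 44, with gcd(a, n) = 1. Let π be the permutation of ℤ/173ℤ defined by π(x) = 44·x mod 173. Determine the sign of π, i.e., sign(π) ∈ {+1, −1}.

-1

Orbit of 41 under x↦44x: [41, 74, 142, 20, 15, 141, 149]… (length divides ord_173(44)).
The orbit structure of x ↦ 44x mod 173: 2 orbits of sizes [172, 1].
Σ(ℓ_i−1) = 173−2 = 171; sign = (−1)^171 = -1.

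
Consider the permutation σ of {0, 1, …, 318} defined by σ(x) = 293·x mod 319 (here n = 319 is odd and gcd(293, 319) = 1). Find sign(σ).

+1

Trace 9: π^k(9) = [9, 85, 23, 40, 236, 244, 36] for k=0..6.
The orbit structure of x ↦ 293x mod 319: 5 orbits of sizes [140, 140, 28, 10, 1].
5 cycles on 319: each ℓ→(−1)^(ℓ−1), product (−1)^314 = +1.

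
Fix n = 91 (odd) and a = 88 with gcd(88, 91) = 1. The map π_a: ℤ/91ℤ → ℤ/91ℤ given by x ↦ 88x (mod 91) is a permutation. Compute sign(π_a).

Start at x=88: 88 → 9 → 64 → 81 → 30 → 1 → 88 (one orbit).
π_88 has 17 disjoint cycles with lengths [6, 6, 6, 6, 6, 6, 6, 6, 6, 6, 6, 6, 6, 6, 3, 3, 1] on {0,…,90}.
91 − 17 = 74 transpositions; sign(π) = (−1)^74 = +1.

+1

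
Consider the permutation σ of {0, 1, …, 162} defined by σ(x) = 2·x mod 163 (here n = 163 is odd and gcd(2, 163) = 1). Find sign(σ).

-1

Orbit of 141 under x↦2x: [141, 119, 75, 150, 137, 111, 59]… (length divides ord_163(2)).
Cycle lengths of π_2 on ℤ/163ℤ: [162, 1]; 2 cycles in total.
With 2 cycles on 163 points, sign = (−1)^{163−2} = -1.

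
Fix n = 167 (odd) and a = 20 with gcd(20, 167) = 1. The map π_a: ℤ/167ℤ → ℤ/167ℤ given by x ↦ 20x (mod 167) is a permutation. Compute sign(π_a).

-1

Trace 36: π^k(36) = [36, 52, 38, 92, 3, 60, 31] for k=0..6.
Cycle lengths of π_20 on ℤ/167ℤ: [166, 1]; 2 cycles in total.
With 2 cycles on 167 points, sign = (−1)^{167−2} = -1.
Check: (20/167) = -1 by Zolotarev.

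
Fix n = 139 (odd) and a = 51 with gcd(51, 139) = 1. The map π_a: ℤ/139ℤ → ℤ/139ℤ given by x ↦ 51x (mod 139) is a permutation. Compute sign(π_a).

+1

Trace 47: π^k(47) = [47, 34, 66, 30, 1, 51, 99] for k=0..6.
Cycle lengths of π_51 on ℤ/139ℤ: [69, 69, 1]; 3 cycles in total.
3 cycles on 139: each ℓ→(−1)^(ℓ−1), product (−1)^136 = +1.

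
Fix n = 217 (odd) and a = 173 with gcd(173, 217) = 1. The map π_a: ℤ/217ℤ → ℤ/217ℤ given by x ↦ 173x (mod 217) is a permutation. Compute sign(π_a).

Orbit of 214 under x↦173x: [214, 132, 51, 143, 1, 173, 200]… (length divides ord_217(173)).
Decompose π into cycles: lengths [30, 30, 30, 30, 30, 30, 15, 15, 6, 1] (10 cycles, including the fixed point 0).
n − c = 217 − 10 = 207; sign = (−1)^207 = -1.
The Jacobi symbol (173|217) = -1 (Zolotarev) agrees.

-1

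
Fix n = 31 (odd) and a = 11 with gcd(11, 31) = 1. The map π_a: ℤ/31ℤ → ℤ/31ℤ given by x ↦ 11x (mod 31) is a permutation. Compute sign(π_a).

-1

Trace 19: π^k(19) = [19, 23, 5, 24, 16, 21, 14] for k=0..6.
Decompose π into cycles: lengths [30, 1] (2 cycles, including the fixed point 0).
n − c = 31 − 2 = 29; sign = (−1)^29 = -1.
Via Zolotarev, sign(π_{11}) = (11|31) = -1.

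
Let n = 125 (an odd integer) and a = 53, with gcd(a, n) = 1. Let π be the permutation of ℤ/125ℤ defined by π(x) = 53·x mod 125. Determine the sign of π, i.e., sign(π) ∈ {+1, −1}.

-1

Trace 99: π^k(99) = [99, 122, 91, 73, 119, 57, 21] for k=0..6.
4 cycles of lengths [100, 20, 4, 1].
4 cycles on 125: each ℓ→(−1)^(ℓ−1), product (−1)^121 = -1.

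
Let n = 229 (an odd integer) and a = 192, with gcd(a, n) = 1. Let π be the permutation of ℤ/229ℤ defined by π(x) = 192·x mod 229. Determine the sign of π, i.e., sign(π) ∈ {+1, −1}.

+1

Trace 81: π^k(81) = [81, 209, 53, 100, 193, 187, 180] for k=0..6.
π_192 has 3 disjoint cycles with lengths [114, 114, 1] on {0,…,228}.
n − c = 229 − 3 = 226; sign = (−1)^226 = +1.
Check: (192/229) = +1 by Zolotarev.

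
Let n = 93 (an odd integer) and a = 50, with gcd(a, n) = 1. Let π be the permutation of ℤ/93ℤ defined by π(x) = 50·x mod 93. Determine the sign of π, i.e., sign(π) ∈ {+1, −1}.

-1

Orbit of 19 under x↦50x: [19, 20, 70, 59, 67, 2, 7]… (length divides ord_93(50)).
Cycle lengths of π_50 on ℤ/93ℤ: [30, 30, 15, 15, 2, 1]; 6 cycles in total.
6 cycles on 93: each ℓ→(−1)^(ℓ−1), product (−1)^87 = -1.
(50|93)_J = -1 (Zolotarev's lemma cross-check).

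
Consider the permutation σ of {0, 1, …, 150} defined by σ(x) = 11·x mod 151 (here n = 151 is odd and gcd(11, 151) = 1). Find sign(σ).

Trace 91: π^k(91) = [91, 95, 139, 19, 58, 34, 72] for k=0..6.
3 cycles of lengths [75, 75, 1].
3 cycles on 151: each ℓ→(−1)^(ℓ−1), product (−1)^148 = +1.

+1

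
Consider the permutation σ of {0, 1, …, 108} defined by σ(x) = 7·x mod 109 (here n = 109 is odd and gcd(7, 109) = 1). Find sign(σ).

+1

Trace 25: π^k(25) = [25, 66, 26, 73, 75, 89, 78] for k=0..6.
5 cycles of lengths [27, 27, 27, 27, 1].
109 − 5 = 104 transpositions; sign(π) = (−1)^104 = +1.
Zolotarev: (7|109) = +1, matching the cycle-count sign.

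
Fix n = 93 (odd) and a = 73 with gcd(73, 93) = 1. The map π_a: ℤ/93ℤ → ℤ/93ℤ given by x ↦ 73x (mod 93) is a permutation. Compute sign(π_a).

-1

Trace 13: π^k(13) = [13, 19, 85, 67, 55, 16, 52] for k=0..6.
Decompose π into cycles: lengths [30, 30, 30, 1, 1, 1] (6 cycles, including the fixed point 0).
93 − 6 = 87 transpositions; sign(π) = (−1)^87 = -1.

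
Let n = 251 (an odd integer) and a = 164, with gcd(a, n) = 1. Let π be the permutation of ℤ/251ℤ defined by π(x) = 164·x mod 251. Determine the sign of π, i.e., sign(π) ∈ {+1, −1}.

+1

Start at x=79: 79 → 155 → 69 → 21 → 181 → 66 → 31 → … (one orbit).
π_164 has 3 disjoint cycles with lengths [125, 125, 1] on {0,…,250}.
251 − 3 = 248 transpositions; sign(π) = (−1)^248 = +1.
Zolotarev: (164|251) = +1, matching the cycle-count sign.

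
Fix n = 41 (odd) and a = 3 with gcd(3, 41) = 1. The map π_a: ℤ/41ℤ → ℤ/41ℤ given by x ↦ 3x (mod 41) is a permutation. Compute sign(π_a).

-1

Orbit of 40 under x↦3x: [40, 38, 32, 14, 1, 3, 9]… (length divides ord_41(3)).
Decompose π into cycles: lengths [8, 8, 8, 8, 8, 1] (6 cycles, including the fixed point 0).
With 6 cycles on 41 points, sign = (−1)^{41−6} = -1.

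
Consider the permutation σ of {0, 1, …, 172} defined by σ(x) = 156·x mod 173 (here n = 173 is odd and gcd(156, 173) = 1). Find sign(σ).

Start at x=15: 15 → 91 → 10 → 3 → 122 → 2 → 139 → … (one orbit).
Cycle type of π: 172 + 1; total 2 cycles.
n − c = 173 − 2 = 171; sign = (−1)^171 = -1.
Zolotarev: (156|173) = -1, matching the cycle-count sign.

-1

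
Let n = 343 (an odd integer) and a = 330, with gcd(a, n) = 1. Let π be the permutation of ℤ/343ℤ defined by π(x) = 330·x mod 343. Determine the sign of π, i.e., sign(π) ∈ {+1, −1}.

Start at x=78: 78 → 15 → 148 → 134 → 316 → 8 → 239 → … (one orbit).
The orbit structure of x ↦ 330x mod 343: 19 orbits of sizes [49, 49, 49, 49, 49, 49, 7, 7, 7, 7, 7, 7, 1, 1, 1, 1, 1, 1, 1].
19 cycles on 343: each ℓ→(−1)^(ℓ−1), product (−1)^324 = +1.

+1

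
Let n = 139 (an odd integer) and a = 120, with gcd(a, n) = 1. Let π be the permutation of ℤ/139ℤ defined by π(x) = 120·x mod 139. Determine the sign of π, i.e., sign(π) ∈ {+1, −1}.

Trace 1: π^k(1) = [1, 120, 83, 91, 78, 47, 80] for k=0..6.
π_120 has 3 disjoint cycles with lengths [69, 69, 1] on {0,…,138}.
With 3 cycles on 139 points, sign = (−1)^{139−3} = +1.
Via Zolotarev, sign(π_{120}) = (120|139) = +1.

+1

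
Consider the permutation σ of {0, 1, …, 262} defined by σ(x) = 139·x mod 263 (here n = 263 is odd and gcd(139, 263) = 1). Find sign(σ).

-1

Trace 201: π^k(201) = [201, 61, 63, 78, 59, 48, 97] for k=0..6.
Decompose π into cycles: lengths [262, 1] (2 cycles, including the fixed point 0).
Σ(ℓ_i−1) = 263−2 = 261; sign = (−1)^261 = -1.
Via Zolotarev, sign(π_{139}) = (139|263) = -1.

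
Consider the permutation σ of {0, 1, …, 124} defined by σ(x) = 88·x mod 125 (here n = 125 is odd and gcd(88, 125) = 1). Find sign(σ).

Start at x=81: 81 → 3 → 14 → 107 → 41 → 108 → 4 → … (one orbit).
Decompose π into cycles: lengths [100, 20, 4, 1] (4 cycles, including the fixed point 0).
125 − 4 = 121 transpositions; sign(π) = (−1)^121 = -1.

-1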